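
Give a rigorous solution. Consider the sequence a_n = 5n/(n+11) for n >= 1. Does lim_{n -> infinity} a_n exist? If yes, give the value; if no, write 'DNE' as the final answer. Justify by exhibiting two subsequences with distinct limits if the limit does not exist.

Examine the behaviour of a_n along subsequences.
Even-n subsequence a_{2k} = 5(2k)/(2k+11) -> 5. Odd-n subsequence a_{2k+1} = 5(2k+1)/(2k+12) -> 5. Both tend to 5, which suggests the limit is 5; verify directly.
|a_n - 5| = |5n - 5(n+11)| / (n+11) = 55/(n+11) < 55/n for every n >= 1.
Given epsilon > 0, choose a positive integer N > 55/epsilon. Then for all n >= N, |a_n - 5| < 55/n <= 55/N < epsilon.
So by the definition of the limit, lim a_n exists and equals 5.

5


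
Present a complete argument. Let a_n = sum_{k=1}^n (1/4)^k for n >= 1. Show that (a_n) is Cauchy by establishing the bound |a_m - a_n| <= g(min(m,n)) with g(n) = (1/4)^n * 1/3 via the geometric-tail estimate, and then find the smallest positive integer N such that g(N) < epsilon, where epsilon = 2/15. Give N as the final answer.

For m > n >= 1: |a_m - a_n| = sum_{k=n+1}^m (1/4)^k < sum_{k=n+1}^infinity (1/4)^k = (1/4)^(n+1) / (1 - 1/4) = (1/4)^n * (1/4) * (4/3) = (1/4)^n * 1/3.
So g(n) = (1/4)^n / 3. Since g(n) -> 0, (a_n) is Cauchy.
Now solve g(N) < 2/15: (1/4)^N / 3 < 2/15 <=> 4^N > 1 / (3 * 2/15) = 5/2.
Check powers of 4: 4^0 = 1 <= 5/2, 4^1 = 4 > 5/2.
So the smallest such N is 1. Check: g(1) = 1/(3 * 4) = 1/12 < 2/15.

1


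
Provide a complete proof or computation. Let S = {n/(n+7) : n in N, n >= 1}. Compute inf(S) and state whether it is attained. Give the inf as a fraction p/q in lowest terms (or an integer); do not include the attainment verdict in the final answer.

Analysis:
- Values: 1/8, 2/9, 3/10, 4/11, ... strictly increasing.
- Minimum is 1/8 (n=1); inf = 1/8 (attained).
- n/(n+7) = 1 - 7/(n+7) -> 1 from below as n -> infinity, and never equals 1.
- So sup = 1 (not attained).
Conclusion: inf(S) = 1/8, attained in S.

1/8


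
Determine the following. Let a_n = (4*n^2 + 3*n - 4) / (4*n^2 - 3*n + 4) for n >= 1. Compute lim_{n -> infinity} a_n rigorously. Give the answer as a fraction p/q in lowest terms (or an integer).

Divide numerator and denominator by n^2, the highest power:
numerator / n^2 = 4 + 3/n - 4/n^2
denominator / n^2 = 4 - 3/n + 4/n^2
As n -> infinity, all terms of the form c/n^k (k >= 1) tend to 0.
So numerator / n^2 -> 4 and denominator / n^2 -> 4.
Therefore lim a_n = 1.

1


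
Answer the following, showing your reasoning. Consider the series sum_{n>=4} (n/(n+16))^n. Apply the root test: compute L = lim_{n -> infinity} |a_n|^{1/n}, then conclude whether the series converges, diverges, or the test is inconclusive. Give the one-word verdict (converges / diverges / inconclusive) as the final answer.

Let a_n denote the general term. Form |a_n|^(1/n) and simplify:
|a_n|^(1/n) = n/(n + 16)
Take the limit as n -> infinity: L = 1.
Since L = 1, the root test is inconclusive. (In fact a_n = (n/(n+16))^n -> e^(-16) != 0, so the nth-term test shows divergence; but the root test itself gives no conclusion.)

inconclusive


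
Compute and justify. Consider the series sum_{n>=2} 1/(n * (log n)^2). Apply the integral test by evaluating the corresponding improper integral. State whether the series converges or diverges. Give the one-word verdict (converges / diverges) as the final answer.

Let f(x) = 1/(x*log(x)^2). Then f is positive, continuous, and decreasing on [2, infinity), so the integral test applies.
Compute the improper integral int_{2}^infinity f(x) dx:
  antiderivative F(x) = -1/log(x).
  F(x) -> 0 as x -> infinity.  int = 0 - F(2) = 1/log(2) < infinity. By the integral test, the series converges.

converges


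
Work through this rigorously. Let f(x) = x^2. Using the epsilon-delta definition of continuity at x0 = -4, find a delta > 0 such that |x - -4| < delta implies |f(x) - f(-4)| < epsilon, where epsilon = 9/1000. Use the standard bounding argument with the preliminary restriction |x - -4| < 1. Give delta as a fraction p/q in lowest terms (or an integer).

Factor: |x^2 - (-4)^2| = |x - -4| * |x + -4|.
Impose |x - -4| < 1 first. Then |x + -4| = |(x - -4) + 2*(-4)| <= |x - -4| + 2*|-4| < 1 + 8 = 9.
So |x^2 - (-4)^2| < delta * 9.
We need delta * 9 <= 9/1000, i.e. delta <= 9/1000/9 = 1/1000.
Since 1/1000 < 1, this is tighter than 1; take delta = 1/1000.
So delta = 1/1000 works.

1/1000


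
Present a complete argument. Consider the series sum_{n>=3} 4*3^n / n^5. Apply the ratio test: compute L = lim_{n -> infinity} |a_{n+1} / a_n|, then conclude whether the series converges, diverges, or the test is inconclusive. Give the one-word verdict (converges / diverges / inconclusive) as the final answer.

Let a_n denote the general term. Form the ratio a_{n+1}/a_n and simplify:
a_{n+1}/a_n = 3*n^5/(n + 1)^5
Take the limit as n -> infinity: L = 3.
Since L = 3 > 1 (or L = infinity), the ratio test implies the series diverges.

diverges


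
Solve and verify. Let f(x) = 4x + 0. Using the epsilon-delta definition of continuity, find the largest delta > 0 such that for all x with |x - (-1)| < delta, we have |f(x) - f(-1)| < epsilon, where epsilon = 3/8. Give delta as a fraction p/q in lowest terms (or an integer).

We compute f(-1) = 4*(-1) + 0 = -4.
|f(x) - f(-1)| = |4x + 0 - (-4)| = |4(x - (-1))| = 4|x - (-1)|.
We need 4|x - (-1)| < 3/8, i.e. |x - (-1)| < 3/8 / 4 = 3/32.
So any delta <= 3/32 works. Conversely, if delta > 3/32, then x = -1 + 3/32 satisfies |x - (-1)| = 3/32 < delta but |f(x) - f(-1)| = 4 * 3/32 = 3/8, which is not < 3/8; so no larger delta works.
Hence the largest such delta is 3/32.

3/32


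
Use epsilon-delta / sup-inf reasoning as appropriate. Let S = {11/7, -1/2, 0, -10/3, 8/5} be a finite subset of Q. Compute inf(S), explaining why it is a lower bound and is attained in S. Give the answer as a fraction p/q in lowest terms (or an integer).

S is finite, so inf(S) = min(S).
Sorted increasing:
-10/3, -1/2, 0, 11/7, 8/5
The extremum is -10/3.
For every x in S, x >= -10/3. And -10/3 is in S, so it is attained.
Therefore inf(S) = -10/3.

-10/3


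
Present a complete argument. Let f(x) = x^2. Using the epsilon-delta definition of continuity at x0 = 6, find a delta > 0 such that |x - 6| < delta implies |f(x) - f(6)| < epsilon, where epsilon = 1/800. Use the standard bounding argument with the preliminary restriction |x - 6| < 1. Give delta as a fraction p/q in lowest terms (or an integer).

Factor: |x^2 - (6)^2| = |x - 6| * |x + 6|.
Impose |x - 6| < 1 first. Then |x + 6| = |(x - 6) + 2*(6)| <= |x - 6| + 2*|6| < 1 + 12 = 13.
So |x^2 - (6)^2| < delta * 13.
We need delta * 13 <= 1/800, i.e. delta <= 1/800/13 = 1/10400.
Since 1/10400 < 1, this is tighter than 1; take delta = 1/10400.
So delta = 1/10400 works.

1/10400


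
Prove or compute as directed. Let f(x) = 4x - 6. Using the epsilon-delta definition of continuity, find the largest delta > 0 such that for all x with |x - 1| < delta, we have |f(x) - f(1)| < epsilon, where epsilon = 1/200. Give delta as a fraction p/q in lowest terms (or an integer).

We compute f(1) = 4*(1) - 6 = -2.
|f(x) - f(1)| = |4x - 6 - (-2)| = |4(x - 1)| = 4|x - 1|.
We need 4|x - 1| < 1/200, i.e. |x - 1| < 1/200 / 4 = 1/800.
So any delta <= 1/800 works. Conversely, if delta > 1/800, then x = 1 + 1/800 satisfies |x - 1| = 1/800 < delta but |f(x) - f(1)| = 4 * 1/800 = 1/200, which is not < 1/200; so no larger delta works.
Hence the largest such delta is 1/800.

1/800


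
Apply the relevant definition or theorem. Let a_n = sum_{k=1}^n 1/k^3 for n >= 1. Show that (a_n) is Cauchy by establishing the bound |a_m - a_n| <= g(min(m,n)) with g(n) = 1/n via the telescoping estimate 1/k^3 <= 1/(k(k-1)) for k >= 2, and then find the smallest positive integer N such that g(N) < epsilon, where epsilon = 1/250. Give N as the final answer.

For m > n >= 1: |a_m - a_n| = sum_{k=n+1}^m 1/k^3.
Use 1/k^3 <= 1/(k(k-1)) = 1/(k-1) - 1/k for k >= 2 (which holds since k^3 >= k^2 >= k(k-1) for k >= 2):
sum_{k=n+1}^m 1/k^3 <= sum_{k=n+1}^m (1/(k-1) - 1/k) = 1/n - 1/m <= 1/n.
By symmetry the same bound holds with n,m swapped, so |a_m - a_n| <= 1/min(m,n) = g(min(m,n)). Since g(n) -> 0, (a_n) is Cauchy.
Now solve g(N) < 1/250: 1/N < 1/250 <=> N > 1/(1/250) = 250.
The smallest integer strictly greater than 250 is N = 251.
Check: g(251) = 1/251 < 1/250; g(250) = 1/250 >= 1/250. So N = 251.

251


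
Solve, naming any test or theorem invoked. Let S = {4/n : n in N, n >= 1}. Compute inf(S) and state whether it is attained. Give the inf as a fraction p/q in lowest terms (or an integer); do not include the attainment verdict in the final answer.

Analysis:
- Values: 4, 2, 4/3, 1, ... strictly decreasing.
- The maximum is 4 (n=1); sup = 4 (attained).
- The set is bounded below by 0; 4/n -> 0 so 0 is the greatest lower bound.
- 0 is not in the set, so inf = 0 is not attained.
Conclusion: inf(S) = 0, not attained in S.

0


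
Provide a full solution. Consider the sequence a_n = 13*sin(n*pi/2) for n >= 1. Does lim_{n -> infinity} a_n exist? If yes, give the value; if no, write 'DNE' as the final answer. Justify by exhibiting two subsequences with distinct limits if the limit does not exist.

Examine the behaviour of a_n along subsequences.
a_{4k+1} = 13*sin(pi/2 + 2k*pi) = 13 -> 13. a_{4k+3} = 13*sin(3pi/2 + 2k*pi) = -13 -> -13.
Since these two subsequential limits are 13 and -13, distinct, the full sequence cannot converge (a convergent sequence has all subsequences tending to the same limit). So lim a_n does not exist.

DNE


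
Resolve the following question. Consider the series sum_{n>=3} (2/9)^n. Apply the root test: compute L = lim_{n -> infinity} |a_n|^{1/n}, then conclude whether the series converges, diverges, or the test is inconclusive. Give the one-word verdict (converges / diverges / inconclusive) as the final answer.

Let a_n denote the general term. Form |a_n|^(1/n) and simplify:
|a_n|^(1/n) = 2/9
Take the limit as n -> infinity: L = 2/9.
Since L = 2/9 < 1, the root test implies convergence.

converges


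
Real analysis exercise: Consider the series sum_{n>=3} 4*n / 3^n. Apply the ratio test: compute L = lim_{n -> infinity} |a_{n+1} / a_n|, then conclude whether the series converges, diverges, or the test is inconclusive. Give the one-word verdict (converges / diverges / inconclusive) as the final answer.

Let a_n denote the general term. Form the ratio a_{n+1}/a_n and simplify:
a_{n+1}/a_n = (n + 1)/(3*n)
Take the limit as n -> infinity: L = 1/3.
Since L = 1/3 < 1, the ratio test implies the series converges.

converges


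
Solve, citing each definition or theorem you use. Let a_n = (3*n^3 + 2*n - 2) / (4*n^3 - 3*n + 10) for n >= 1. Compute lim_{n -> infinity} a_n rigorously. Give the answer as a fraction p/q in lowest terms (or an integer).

Divide numerator and denominator by n^3, the highest power:
numerator / n^3 = 3 + 2/n^2 - 2/n^3
denominator / n^3 = 4 - 3/n^2 + 10/n^3
As n -> infinity, all terms of the form c/n^k (k >= 1) tend to 0.
So numerator / n^3 -> 3 and denominator / n^3 -> 4.
Therefore lim a_n = 3/4.

3/4


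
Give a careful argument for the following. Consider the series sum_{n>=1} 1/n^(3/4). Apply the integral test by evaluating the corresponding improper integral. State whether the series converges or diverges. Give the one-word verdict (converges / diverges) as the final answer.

Let f(x) = x^(-3/4). Then f is positive, continuous, and decreasing on [1, infinity), so the integral test applies.
Compute the improper integral int_{1}^infinity f(x) dx:
  antiderivative F(x) = 4*x^(1/4).
  As x -> infinity, F(x) -> infinity (since p = 3/4 < 1).
  So the integral diverges. By the integral test, the series diverges.

diverges


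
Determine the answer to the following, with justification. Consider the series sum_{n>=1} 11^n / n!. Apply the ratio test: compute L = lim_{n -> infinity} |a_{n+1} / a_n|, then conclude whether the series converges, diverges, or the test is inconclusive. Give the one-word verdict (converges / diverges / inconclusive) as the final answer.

Let a_n denote the general term. Form the ratio a_{n+1}/a_n and simplify:
a_{n+1}/a_n = 11/(n + 1)
Take the limit as n -> infinity: L = 0.
Since L = 0 < 1, the ratio test implies the series converges.

converges


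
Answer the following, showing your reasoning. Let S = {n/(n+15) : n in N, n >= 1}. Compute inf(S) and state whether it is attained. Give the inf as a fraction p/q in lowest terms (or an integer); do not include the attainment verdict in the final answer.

Analysis:
- Values: 1/16, 2/17, 1/6, 4/19, ... strictly increasing.
- Minimum is 1/16 (n=1); inf = 1/16 (attained).
- n/(n+15) = 1 - 15/(n+15) -> 1 from below as n -> infinity, and never equals 1.
- So sup = 1 (not attained).
Conclusion: inf(S) = 1/16, attained in S.

1/16


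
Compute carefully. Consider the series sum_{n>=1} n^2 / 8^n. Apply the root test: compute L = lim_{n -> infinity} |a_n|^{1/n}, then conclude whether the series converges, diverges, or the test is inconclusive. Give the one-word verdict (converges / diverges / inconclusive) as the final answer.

Let a_n denote the general term. Form |a_n|^(1/n) and simplify:
|a_n|^(1/n) = n^(2/n)/8
Take the limit as n -> infinity: L = 1/8.
Since L = 1/8 < 1, the root test implies convergence.

converges


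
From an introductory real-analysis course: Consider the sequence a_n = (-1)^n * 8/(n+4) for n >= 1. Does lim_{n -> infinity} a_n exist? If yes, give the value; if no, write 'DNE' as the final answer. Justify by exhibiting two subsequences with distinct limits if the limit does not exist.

Examine the behaviour of a_n along subsequences.
Even-n subsequence a_{2k} = 8/(2k+4) -> 0. Odd-n subsequence a_{2k+1} = -8/(2k+5) -> 0. Both tend to 0, which suggests the limit is 0; verify directly.
|a_n - 0| = 8/(n+4) < 8/n for every n >= 1.
Given epsilon > 0, choose a positive integer N > 8/epsilon. Then for all n >= N, |a_n| < 8/n <= 8/N < epsilon.
So by the definition of the limit, lim a_n exists and equals 0.

0


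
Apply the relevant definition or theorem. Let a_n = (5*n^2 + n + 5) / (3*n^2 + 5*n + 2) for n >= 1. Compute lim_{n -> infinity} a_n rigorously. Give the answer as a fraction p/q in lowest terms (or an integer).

Divide numerator and denominator by n^2, the highest power:
numerator / n^2 = 5 + 1/n + 5/n^2
denominator / n^2 = 3 + 5/n + 2/n^2
As n -> infinity, all terms of the form c/n^k (k >= 1) tend to 0.
So numerator / n^2 -> 5 and denominator / n^2 -> 3.
Therefore lim a_n = 5/3.

5/3


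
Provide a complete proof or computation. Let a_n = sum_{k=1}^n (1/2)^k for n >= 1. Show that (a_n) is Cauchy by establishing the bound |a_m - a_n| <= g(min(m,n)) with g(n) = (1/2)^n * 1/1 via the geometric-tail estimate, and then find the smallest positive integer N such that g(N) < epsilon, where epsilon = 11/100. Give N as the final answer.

For m > n >= 1: |a_m - a_n| = sum_{k=n+1}^m (1/2)^k < sum_{k=n+1}^infinity (1/2)^k = (1/2)^(n+1) / (1 - 1/2) = (1/2)^n * (1/2) * (2/1) = (1/2)^n * 1/1.
So g(n) = (1/2)^n / 1. Since g(n) -> 0, (a_n) is Cauchy.
Now solve g(N) < 11/100: (1/2)^N / 1 < 11/100 <=> 2^N > 1 / (1 * 11/100) = 100/11.
Check powers of 2: 2^3 = 8 <= 100/11, 2^4 = 16 > 100/11.
So the smallest such N is 4. Check: g(4) = 1/(1 * 16) = 1/16 < 11/100.

4


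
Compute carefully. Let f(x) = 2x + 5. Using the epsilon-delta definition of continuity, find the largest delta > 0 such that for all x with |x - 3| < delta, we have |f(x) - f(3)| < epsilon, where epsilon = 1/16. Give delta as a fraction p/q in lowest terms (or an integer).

We compute f(3) = 2*(3) + 5 = 11.
|f(x) - f(3)| = |2x + 5 - (11)| = |2(x - 3)| = 2|x - 3|.
We need 2|x - 3| < 1/16, i.e. |x - 3| < 1/16 / 2 = 1/32.
So any delta <= 1/32 works. Conversely, if delta > 1/32, then x = 3 + 1/32 satisfies |x - 3| = 1/32 < delta but |f(x) - f(3)| = 2 * 1/32 = 1/16, which is not < 1/16; so no larger delta works.
Hence the largest such delta is 1/32.

1/32


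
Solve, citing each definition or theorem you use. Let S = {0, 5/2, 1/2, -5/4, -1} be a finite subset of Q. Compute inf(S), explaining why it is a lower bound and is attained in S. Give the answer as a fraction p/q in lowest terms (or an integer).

S is finite, so inf(S) = min(S).
Sorted increasing:
-5/4, -1, 0, 1/2, 5/2
The extremum is -5/4.
For every x in S, x >= -5/4. And -5/4 is in S, so it is attained.
Therefore inf(S) = -5/4.

-5/4


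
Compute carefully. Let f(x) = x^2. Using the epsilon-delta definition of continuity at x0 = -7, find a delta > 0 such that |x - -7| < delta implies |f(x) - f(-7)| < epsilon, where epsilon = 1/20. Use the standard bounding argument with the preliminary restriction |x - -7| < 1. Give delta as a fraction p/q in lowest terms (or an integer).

Factor: |x^2 - (-7)^2| = |x - -7| * |x + -7|.
Impose |x - -7| < 1 first. Then |x + -7| = |(x - -7) + 2*(-7)| <= |x - -7| + 2*|-7| < 1 + 14 = 15.
So |x^2 - (-7)^2| < delta * 15.
We need delta * 15 <= 1/20, i.e. delta <= 1/20/15 = 1/300.
Since 1/300 < 1, this is tighter than 1; take delta = 1/300.
So delta = 1/300 works.

1/300


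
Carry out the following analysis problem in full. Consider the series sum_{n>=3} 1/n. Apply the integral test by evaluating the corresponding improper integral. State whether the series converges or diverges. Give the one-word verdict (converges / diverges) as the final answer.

Let f(x) = 1/x. Then f is positive, continuous, and decreasing on [3, infinity), so the integral test applies.
Compute the improper integral int_{3}^infinity f(x) dx:
  antiderivative F(x) = log(x).
  As x -> infinity, log(x) -> infinity.
  So int = infinity - log(3) = infinity. By the integral test, the series diverges.

diverges


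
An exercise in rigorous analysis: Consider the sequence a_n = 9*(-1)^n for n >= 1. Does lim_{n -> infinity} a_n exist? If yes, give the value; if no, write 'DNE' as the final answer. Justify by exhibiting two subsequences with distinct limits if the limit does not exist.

Examine the behaviour of a_n along subsequences.
Even-n subsequence a_{2k} = 9 -> 9. Odd-n subsequence a_{2k+1} = -9 -> -9.
Since these two subsequential limits are 9 and -9, distinct, the full sequence cannot converge (a convergent sequence has all subsequences tending to the same limit). So lim a_n does not exist.

DNE


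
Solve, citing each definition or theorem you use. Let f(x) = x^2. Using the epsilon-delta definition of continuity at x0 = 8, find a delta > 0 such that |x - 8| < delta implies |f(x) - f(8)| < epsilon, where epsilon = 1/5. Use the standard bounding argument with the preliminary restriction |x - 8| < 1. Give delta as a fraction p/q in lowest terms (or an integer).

Factor: |x^2 - (8)^2| = |x - 8| * |x + 8|.
Impose |x - 8| < 1 first. Then |x + 8| = |(x - 8) + 2*(8)| <= |x - 8| + 2*|8| < 1 + 16 = 17.
So |x^2 - (8)^2| < delta * 17.
We need delta * 17 <= 1/5, i.e. delta <= 1/5/17 = 1/85.
Since 1/85 < 1, this is tighter than 1; take delta = 1/85.
So delta = 1/85 works.

1/85


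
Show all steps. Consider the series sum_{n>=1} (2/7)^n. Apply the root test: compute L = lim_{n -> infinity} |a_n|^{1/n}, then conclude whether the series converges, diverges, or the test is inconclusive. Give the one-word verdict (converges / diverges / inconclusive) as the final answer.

Let a_n denote the general term. Form |a_n|^(1/n) and simplify:
|a_n|^(1/n) = 2/7
Take the limit as n -> infinity: L = 2/7.
Since L = 2/7 < 1, the root test implies convergence.

converges


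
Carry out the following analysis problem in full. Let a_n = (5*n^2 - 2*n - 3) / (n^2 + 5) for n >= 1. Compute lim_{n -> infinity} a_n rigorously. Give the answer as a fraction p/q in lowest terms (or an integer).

Divide numerator and denominator by n^2, the highest power:
numerator / n^2 = 5 - 2/n - 3/n^2
denominator / n^2 = 1 + 5/n^2
As n -> infinity, all terms of the form c/n^k (k >= 1) tend to 0.
So numerator / n^2 -> 5 and denominator / n^2 -> 1.
Therefore lim a_n = 5.

5


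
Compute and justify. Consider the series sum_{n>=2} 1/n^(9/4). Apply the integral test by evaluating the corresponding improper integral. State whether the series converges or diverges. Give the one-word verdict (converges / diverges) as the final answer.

Let f(x) = x^(-9/4). Then f is positive, continuous, and decreasing on [2, infinity), so the integral test applies.
Compute the improper integral int_{2}^infinity f(x) dx:
  antiderivative F(x) = -4/(5*x^(5/4)).
  As x -> infinity, F(x) -> 0 (since p = 9/4 > 1).
  So int = F(infinity) - F(2) = 0 - (-2^(3/4)/5) = 2^(3/4)/5.
  Finite, so by the integral test, the series converges.

converges


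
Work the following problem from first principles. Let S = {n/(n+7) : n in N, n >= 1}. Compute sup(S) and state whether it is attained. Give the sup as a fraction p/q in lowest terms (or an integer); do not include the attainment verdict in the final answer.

Analysis:
- Values: 1/8, 2/9, 3/10, 4/11, ... strictly increasing.
- Minimum is 1/8 (n=1); inf = 1/8 (attained).
- n/(n+7) = 1 - 7/(n+7) -> 1 from below as n -> infinity, and never equals 1.
- So sup = 1 (not attained).
Conclusion: sup(S) = 1, not attained in S.

1


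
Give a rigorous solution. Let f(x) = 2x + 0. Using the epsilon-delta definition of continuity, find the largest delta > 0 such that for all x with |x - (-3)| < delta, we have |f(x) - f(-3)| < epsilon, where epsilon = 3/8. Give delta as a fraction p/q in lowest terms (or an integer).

We compute f(-3) = 2*(-3) + 0 = -6.
|f(x) - f(-3)| = |2x + 0 - (-6)| = |2(x - (-3))| = 2|x - (-3)|.
We need 2|x - (-3)| < 3/8, i.e. |x - (-3)| < 3/8 / 2 = 3/16.
So any delta <= 3/16 works. Conversely, if delta > 3/16, then x = -3 + 3/16 satisfies |x - (-3)| = 3/16 < delta but |f(x) - f(-3)| = 2 * 3/16 = 3/8, which is not < 3/8; so no larger delta works.
Hence the largest such delta is 3/16.

3/16


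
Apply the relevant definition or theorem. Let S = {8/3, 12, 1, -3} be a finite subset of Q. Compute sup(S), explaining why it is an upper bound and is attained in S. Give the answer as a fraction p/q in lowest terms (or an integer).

S is finite, so sup(S) = max(S).
Sorted decreasing:
12, 8/3, 1, -3
The extremum is 12.
For every x in S, x <= 12. And 12 is in S, so it is attained.
Therefore sup(S) = 12.

12


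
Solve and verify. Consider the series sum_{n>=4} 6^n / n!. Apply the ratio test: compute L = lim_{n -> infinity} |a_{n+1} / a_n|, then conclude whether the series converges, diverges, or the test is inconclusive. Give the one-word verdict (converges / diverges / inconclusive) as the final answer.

Let a_n denote the general term. Form the ratio a_{n+1}/a_n and simplify:
a_{n+1}/a_n = 6/(n + 1)
Take the limit as n -> infinity: L = 0.
Since L = 0 < 1, the ratio test implies the series converges.

converges


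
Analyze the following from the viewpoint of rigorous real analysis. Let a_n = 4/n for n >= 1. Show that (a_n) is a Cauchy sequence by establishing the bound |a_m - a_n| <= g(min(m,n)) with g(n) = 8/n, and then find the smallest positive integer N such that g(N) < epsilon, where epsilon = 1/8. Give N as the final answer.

For any m, n >= 1, by the triangle inequality:
|a_m - a_n| = |4/m - 4/n| <= 4*1/m + 4*1/n <= 8/min(m,n).
So g(n) = 8/n bounds the Cauchy difference. Since g(n) -> 0, (a_n) is Cauchy.
Now solve g(N) < 1/8: 8/N < 1/8 <=> N > 8 / (1/8) = 64.
The smallest integer strictly greater than 64 is N = 65.
Check: g(65) = 8/65 = 8/65 < 1/8; g(64) = 1/8 >= 1/8. So N = 65.

65


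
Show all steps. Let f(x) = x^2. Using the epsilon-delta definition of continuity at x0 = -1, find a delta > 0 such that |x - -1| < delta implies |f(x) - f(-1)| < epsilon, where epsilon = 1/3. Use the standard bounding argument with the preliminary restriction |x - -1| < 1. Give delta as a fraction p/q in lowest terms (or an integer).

Factor: |x^2 - (-1)^2| = |x - -1| * |x + -1|.
Impose |x - -1| < 1 first. Then |x + -1| = |(x - -1) + 2*(-1)| <= |x - -1| + 2*|-1| < 1 + 2 = 3.
So |x^2 - (-1)^2| < delta * 3.
We need delta * 3 <= 1/3, i.e. delta <= 1/3/3 = 1/9.
Since 1/9 < 1, this is tighter than 1; take delta = 1/9.
So delta = 1/9 works.

1/9


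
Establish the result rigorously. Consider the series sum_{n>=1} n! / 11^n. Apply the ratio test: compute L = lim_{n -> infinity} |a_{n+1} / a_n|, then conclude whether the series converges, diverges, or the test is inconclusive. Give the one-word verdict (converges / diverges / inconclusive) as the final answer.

Let a_n denote the general term. Form the ratio a_{n+1}/a_n and simplify:
a_{n+1}/a_n = n/11 + 1/11
Take the limit as n -> infinity: L = infinity.
Since L = infinity > 1 (or L = infinity), the ratio test implies the series diverges.

diverges


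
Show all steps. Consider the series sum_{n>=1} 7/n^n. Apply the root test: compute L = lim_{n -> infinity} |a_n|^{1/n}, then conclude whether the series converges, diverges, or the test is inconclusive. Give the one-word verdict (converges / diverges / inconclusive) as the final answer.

Let a_n denote the general term. Form |a_n|^(1/n) and simplify:
|a_n|^(1/n) = 7^(1/n)/n
Take the limit as n -> infinity: L = 0.
Since L = 0 < 1, the root test implies convergence.

converges


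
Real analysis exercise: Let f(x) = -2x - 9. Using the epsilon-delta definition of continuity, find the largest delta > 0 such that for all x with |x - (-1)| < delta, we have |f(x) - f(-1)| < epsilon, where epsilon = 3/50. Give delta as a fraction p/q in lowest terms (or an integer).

We compute f(-1) = -2*(-1) - 9 = -7.
|f(x) - f(-1)| = |-2x - 9 - (-7)| = |-2(x - (-1))| = 2|x - (-1)|.
We need 2|x - (-1)| < 3/50, i.e. |x - (-1)| < 3/50 / 2 = 3/100.
So any delta <= 3/100 works. Conversely, if delta > 3/100, then x = -1 + 3/100 satisfies |x - (-1)| = 3/100 < delta but |f(x) - f(-1)| = 2 * 3/100 = 3/50, which is not < 3/50; so no larger delta works.
Hence the largest such delta is 3/100.

3/100


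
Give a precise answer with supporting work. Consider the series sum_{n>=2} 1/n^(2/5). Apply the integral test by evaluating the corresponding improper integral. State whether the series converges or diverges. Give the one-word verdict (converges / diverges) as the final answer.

Let f(x) = x^(-2/5). Then f is positive, continuous, and decreasing on [2, infinity), so the integral test applies.
Compute the improper integral int_{2}^infinity f(x) dx:
  antiderivative F(x) = 5*x^(3/5)/3.
  As x -> infinity, F(x) -> infinity (since p = 2/5 < 1).
  So the integral diverges. By the integral test, the series diverges.

diverges


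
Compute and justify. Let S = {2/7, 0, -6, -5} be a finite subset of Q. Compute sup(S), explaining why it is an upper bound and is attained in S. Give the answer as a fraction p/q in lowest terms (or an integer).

S is finite, so sup(S) = max(S).
Sorted decreasing:
2/7, 0, -5, -6
The extremum is 2/7.
For every x in S, x <= 2/7. And 2/7 is in S, so it is attained.
Therefore sup(S) = 2/7.

2/7


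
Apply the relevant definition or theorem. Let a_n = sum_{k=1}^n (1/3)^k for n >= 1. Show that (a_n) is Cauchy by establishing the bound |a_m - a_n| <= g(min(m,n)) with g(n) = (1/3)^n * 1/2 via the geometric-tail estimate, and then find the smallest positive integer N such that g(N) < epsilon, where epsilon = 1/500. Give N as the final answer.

For m > n >= 1: |a_m - a_n| = sum_{k=n+1}^m (1/3)^k < sum_{k=n+1}^infinity (1/3)^k = (1/3)^(n+1) / (1 - 1/3) = (1/3)^n * (1/3) * (3/2) = (1/3)^n * 1/2.
So g(n) = (1/3)^n / 2. Since g(n) -> 0, (a_n) is Cauchy.
Now solve g(N) < 1/500: (1/3)^N / 2 < 1/500 <=> 3^N > 1 / (2 * 1/500) = 250.
Check powers of 3: 3^5 = 243 <= 250, 3^6 = 729 > 250.
So the smallest such N is 6. Check: g(6) = 1/(2 * 729) = 1/1458 < 1/500.

6


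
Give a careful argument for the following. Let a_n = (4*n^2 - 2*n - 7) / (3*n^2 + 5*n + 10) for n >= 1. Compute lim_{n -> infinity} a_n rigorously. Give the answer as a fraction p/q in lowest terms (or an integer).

Divide numerator and denominator by n^2, the highest power:
numerator / n^2 = 4 - 2/n - 7/n^2
denominator / n^2 = 3 + 5/n + 10/n^2
As n -> infinity, all terms of the form c/n^k (k >= 1) tend to 0.
So numerator / n^2 -> 4 and denominator / n^2 -> 3.
Therefore lim a_n = 4/3.

4/3


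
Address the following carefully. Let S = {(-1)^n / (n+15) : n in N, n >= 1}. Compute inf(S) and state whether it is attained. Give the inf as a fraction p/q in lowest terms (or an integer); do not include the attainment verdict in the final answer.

Analysis:
- Values: -1/16, 1/17, -1/18, 1/19, -1/20, ...
- Positive terms (even n): 1/(2+15), 1/(4+15), ... decreasing -> max = 1/17 (n=2).
- Negative terms (odd n): -1/(1+15), -1/(3+15), ... increasing -> min = -1/16 (n=1).
- So sup = 1/17 (attained at n=2); inf = -1/16 (attained at n=1).
Conclusion: inf(S) = -1/16, attained in S.

-1/16


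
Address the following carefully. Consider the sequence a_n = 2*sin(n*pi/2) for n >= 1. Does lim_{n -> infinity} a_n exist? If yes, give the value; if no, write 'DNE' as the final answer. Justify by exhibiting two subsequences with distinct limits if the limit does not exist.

Examine the behaviour of a_n along subsequences.
a_{4k+1} = 2*sin(pi/2 + 2k*pi) = 2 -> 2. a_{4k+3} = 2*sin(3pi/2 + 2k*pi) = -2 -> -2.
Since these two subsequential limits are 2 and -2, distinct, the full sequence cannot converge (a convergent sequence has all subsequences tending to the same limit). So lim a_n does not exist.

DNE


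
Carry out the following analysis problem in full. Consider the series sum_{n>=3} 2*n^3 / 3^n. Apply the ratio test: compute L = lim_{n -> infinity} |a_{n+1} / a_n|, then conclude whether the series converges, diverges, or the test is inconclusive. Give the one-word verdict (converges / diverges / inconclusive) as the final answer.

Let a_n denote the general term. Form the ratio a_{n+1}/a_n and simplify:
a_{n+1}/a_n = (n + 1)^3/(3*n^3)
Take the limit as n -> infinity: L = 1/3.
Since L = 1/3 < 1, the ratio test implies the series converges.

converges


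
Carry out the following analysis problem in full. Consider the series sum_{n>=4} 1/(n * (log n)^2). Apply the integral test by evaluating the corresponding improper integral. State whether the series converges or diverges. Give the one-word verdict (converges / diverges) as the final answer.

Let f(x) = 1/(x*log(x)^2). Then f is positive, continuous, and decreasing on [4, infinity), so the integral test applies.
Compute the improper integral int_{4}^infinity f(x) dx:
  antiderivative F(x) = -1/log(x).
  F(x) -> 0 as x -> infinity.  int = 0 - F(4) = 1/log(4) < infinity. By the integral test, the series converges.

converges


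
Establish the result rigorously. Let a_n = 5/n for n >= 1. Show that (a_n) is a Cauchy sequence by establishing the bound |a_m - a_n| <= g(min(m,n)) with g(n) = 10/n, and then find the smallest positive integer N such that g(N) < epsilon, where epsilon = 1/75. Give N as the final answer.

For any m, n >= 1, by the triangle inequality:
|a_m - a_n| = |5/m - 5/n| <= 5*1/m + 5*1/n <= 10/min(m,n).
So g(n) = 10/n bounds the Cauchy difference. Since g(n) -> 0, (a_n) is Cauchy.
Now solve g(N) < 1/75: 10/N < 1/75 <=> N > 10 / (1/75) = 750.
The smallest integer strictly greater than 750 is N = 751.
Check: g(751) = 10/751 = 10/751 < 1/75; g(750) = 1/75 >= 1/75. So N = 751.

751


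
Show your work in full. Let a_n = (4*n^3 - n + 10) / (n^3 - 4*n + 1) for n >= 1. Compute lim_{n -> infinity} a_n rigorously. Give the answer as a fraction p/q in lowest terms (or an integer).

Divide numerator and denominator by n^3, the highest power:
numerator / n^3 = 4 - 1/n^2 + 10/n^3
denominator / n^3 = 1 - 4/n^2 + n^(-3)
As n -> infinity, all terms of the form c/n^k (k >= 1) tend to 0.
So numerator / n^3 -> 4 and denominator / n^3 -> 1.
Therefore lim a_n = 4.

4


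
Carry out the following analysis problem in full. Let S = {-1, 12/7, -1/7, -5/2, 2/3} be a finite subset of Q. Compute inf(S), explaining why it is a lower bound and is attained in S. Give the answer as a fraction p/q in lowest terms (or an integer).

S is finite, so inf(S) = min(S).
Sorted increasing:
-5/2, -1, -1/7, 2/3, 12/7
The extremum is -5/2.
For every x in S, x >= -5/2. And -5/2 is in S, so it is attained.
Therefore inf(S) = -5/2.

-5/2


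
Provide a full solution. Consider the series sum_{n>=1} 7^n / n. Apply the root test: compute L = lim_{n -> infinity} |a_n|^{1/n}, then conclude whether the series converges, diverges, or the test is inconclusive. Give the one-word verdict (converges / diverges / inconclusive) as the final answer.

Let a_n denote the general term. Form |a_n|^(1/n) and simplify:
|a_n|^(1/n) = 7/n^(1/n)
Take the limit as n -> infinity: L = 7.
Since L = 7 > 1, the root test implies divergence.

diverges


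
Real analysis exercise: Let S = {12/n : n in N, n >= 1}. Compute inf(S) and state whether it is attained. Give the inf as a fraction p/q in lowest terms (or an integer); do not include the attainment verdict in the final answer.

Analysis:
- Values: 12, 6, 4, 3, ... strictly decreasing.
- The maximum is 12 (n=1); sup = 12 (attained).
- The set is bounded below by 0; 12/n -> 0 so 0 is the greatest lower bound.
- 0 is not in the set, so inf = 0 is not attained.
Conclusion: inf(S) = 0, not attained in S.

0


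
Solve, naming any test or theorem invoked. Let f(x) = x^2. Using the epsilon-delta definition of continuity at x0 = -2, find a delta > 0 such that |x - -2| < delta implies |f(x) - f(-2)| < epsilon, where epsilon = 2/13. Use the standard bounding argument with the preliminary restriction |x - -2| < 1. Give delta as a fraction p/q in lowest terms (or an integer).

Factor: |x^2 - (-2)^2| = |x - -2| * |x + -2|.
Impose |x - -2| < 1 first. Then |x + -2| = |(x - -2) + 2*(-2)| <= |x - -2| + 2*|-2| < 1 + 4 = 5.
So |x^2 - (-2)^2| < delta * 5.
We need delta * 5 <= 2/13, i.e. delta <= 2/13/5 = 2/65.
Since 2/65 < 1, this is tighter than 1; take delta = 2/65.
So delta = 2/65 works.

2/65


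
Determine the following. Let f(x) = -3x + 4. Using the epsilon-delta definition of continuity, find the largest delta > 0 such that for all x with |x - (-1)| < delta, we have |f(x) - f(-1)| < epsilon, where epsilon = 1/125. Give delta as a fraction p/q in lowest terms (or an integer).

We compute f(-1) = -3*(-1) + 4 = 7.
|f(x) - f(-1)| = |-3x + 4 - (7)| = |-3(x - (-1))| = 3|x - (-1)|.
We need 3|x - (-1)| < 1/125, i.e. |x - (-1)| < 1/125 / 3 = 1/375.
So any delta <= 1/375 works. Conversely, if delta > 1/375, then x = -1 + 1/375 satisfies |x - (-1)| = 1/375 < delta but |f(x) - f(-1)| = 3 * 1/375 = 1/125, which is not < 1/125; so no larger delta works.
Hence the largest such delta is 1/375.

1/375


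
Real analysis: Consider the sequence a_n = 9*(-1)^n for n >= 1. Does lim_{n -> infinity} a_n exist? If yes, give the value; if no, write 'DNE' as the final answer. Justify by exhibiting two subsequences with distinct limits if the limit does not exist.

Examine the behaviour of a_n along subsequences.
Even-n subsequence a_{2k} = 9 -> 9. Odd-n subsequence a_{2k+1} = -9 -> -9.
Since these two subsequential limits are 9 and -9, distinct, the full sequence cannot converge (a convergent sequence has all subsequences tending to the same limit). So lim a_n does not exist.

DNE


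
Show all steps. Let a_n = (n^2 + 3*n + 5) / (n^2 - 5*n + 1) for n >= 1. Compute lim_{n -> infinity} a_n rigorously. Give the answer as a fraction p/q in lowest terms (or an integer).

Divide numerator and denominator by n^2, the highest power:
numerator / n^2 = 1 + 3/n + 5/n^2
denominator / n^2 = 1 - 5/n + n^(-2)
As n -> infinity, all terms of the form c/n^k (k >= 1) tend to 0.
So numerator / n^2 -> 1 and denominator / n^2 -> 1.
Therefore lim a_n = 1.

1


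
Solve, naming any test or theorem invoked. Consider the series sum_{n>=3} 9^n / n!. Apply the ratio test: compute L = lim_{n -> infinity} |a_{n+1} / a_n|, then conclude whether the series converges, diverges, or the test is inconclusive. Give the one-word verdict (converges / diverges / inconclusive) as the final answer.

Let a_n denote the general term. Form the ratio a_{n+1}/a_n and simplify:
a_{n+1}/a_n = 9/(n + 1)
Take the limit as n -> infinity: L = 0.
Since L = 0 < 1, the ratio test implies the series converges.

converges


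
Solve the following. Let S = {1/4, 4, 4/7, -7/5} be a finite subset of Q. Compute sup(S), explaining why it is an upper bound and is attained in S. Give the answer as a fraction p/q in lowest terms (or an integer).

S is finite, so sup(S) = max(S).
Sorted decreasing:
4, 4/7, 1/4, -7/5
The extremum is 4.
For every x in S, x <= 4. And 4 is in S, so it is attained.
Therefore sup(S) = 4.

4


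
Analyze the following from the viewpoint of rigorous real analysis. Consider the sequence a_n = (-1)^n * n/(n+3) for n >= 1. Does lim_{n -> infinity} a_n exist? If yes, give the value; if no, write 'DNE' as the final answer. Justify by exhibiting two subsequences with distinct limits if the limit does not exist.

Examine the behaviour of a_n along subsequences.
a_{2k} = 2k/(2k+3) -> 1. a_{2k+1} = -(2k+1)/(2k+4) -> -1.
Since these two subsequential limits are 1 and -1, distinct, the full sequence cannot converge (a convergent sequence has all subsequences tending to the same limit). So lim a_n does not exist.

DNE


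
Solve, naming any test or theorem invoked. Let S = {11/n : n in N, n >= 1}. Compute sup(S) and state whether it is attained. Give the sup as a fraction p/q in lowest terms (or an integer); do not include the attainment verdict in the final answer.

Analysis:
- Values: 11, 11/2, 11/3, 11/4, ... strictly decreasing.
- The maximum is 11 (n=1); sup = 11 (attained).
- The set is bounded below by 0; 11/n -> 0 so 0 is the greatest lower bound.
- 0 is not in the set, so inf = 0 is not attained.
Conclusion: sup(S) = 11, attained in S.

11


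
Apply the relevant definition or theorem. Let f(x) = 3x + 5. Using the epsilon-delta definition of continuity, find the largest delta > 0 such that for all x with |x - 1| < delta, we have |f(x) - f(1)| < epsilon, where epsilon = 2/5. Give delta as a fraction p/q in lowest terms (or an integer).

We compute f(1) = 3*(1) + 5 = 8.
|f(x) - f(1)| = |3x + 5 - (8)| = |3(x - 1)| = 3|x - 1|.
We need 3|x - 1| < 2/5, i.e. |x - 1| < 2/5 / 3 = 2/15.
So any delta <= 2/15 works. Conversely, if delta > 2/15, then x = 1 + 2/15 satisfies |x - 1| = 2/15 < delta but |f(x) - f(1)| = 3 * 2/15 = 2/5, which is not < 2/5; so no larger delta works.
Hence the largest such delta is 2/15.

2/15


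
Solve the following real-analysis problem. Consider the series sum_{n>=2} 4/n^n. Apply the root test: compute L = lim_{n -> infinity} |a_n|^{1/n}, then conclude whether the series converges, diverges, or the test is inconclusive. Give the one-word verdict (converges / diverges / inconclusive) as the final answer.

Let a_n denote the general term. Form |a_n|^(1/n) and simplify:
|a_n|^(1/n) = 2^(2/n)/n
Take the limit as n -> infinity: L = 0.
Since L = 0 < 1, the root test implies convergence.

converges


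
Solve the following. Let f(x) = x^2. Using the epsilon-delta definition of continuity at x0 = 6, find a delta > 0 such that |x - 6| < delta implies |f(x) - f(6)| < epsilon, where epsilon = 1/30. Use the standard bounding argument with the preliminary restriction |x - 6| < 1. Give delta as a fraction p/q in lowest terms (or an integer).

Factor: |x^2 - (6)^2| = |x - 6| * |x + 6|.
Impose |x - 6| < 1 first. Then |x + 6| = |(x - 6) + 2*(6)| <= |x - 6| + 2*|6| < 1 + 12 = 13.
So |x^2 - (6)^2| < delta * 13.
We need delta * 13 <= 1/30, i.e. delta <= 1/30/13 = 1/390.
Since 1/390 < 1, this is tighter than 1; take delta = 1/390.
So delta = 1/390 works.

1/390


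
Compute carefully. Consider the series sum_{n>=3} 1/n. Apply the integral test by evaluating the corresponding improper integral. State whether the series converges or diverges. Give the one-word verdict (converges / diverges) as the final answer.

Let f(x) = 1/x. Then f is positive, continuous, and decreasing on [3, infinity), so the integral test applies.
Compute the improper integral int_{3}^infinity f(x) dx:
  antiderivative F(x) = log(x).
  As x -> infinity, log(x) -> infinity.
  So int = infinity - log(3) = infinity. By the integral test, the series diverges.

diverges
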